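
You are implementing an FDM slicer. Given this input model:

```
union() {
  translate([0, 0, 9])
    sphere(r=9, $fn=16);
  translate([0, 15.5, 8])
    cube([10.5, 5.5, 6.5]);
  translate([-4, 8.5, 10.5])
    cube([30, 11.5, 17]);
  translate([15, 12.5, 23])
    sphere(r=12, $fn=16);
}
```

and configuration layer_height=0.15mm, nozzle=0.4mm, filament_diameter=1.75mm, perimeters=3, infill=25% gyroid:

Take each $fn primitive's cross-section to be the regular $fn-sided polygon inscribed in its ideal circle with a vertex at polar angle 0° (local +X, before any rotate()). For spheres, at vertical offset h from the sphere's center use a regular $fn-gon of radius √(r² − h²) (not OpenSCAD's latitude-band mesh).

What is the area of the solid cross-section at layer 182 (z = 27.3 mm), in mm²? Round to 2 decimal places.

At z = 27.3 mm: the sphere is absent (|z−center|=18.300 > r=9); the cube at (0, 15.5) does not reach this height (z outside [8, 14.5]); the cube at (-4, 8.5) (footprint 30×11.5) is included at this height (area 345.00 mm²); the sphere at (15, 12.5): section is a regular 16-gon, circumradius = √(r²−h²) = √(12²−4.3²) = 11.203 (area = (16/2)·11.203²·sin(360°/16) = 384.24 mm²); Taking the union: the regions partially overlap — summed areas 729.24 mm² minus the doubly-counted overlap 238.25 mm² gives 491.00 mm² — area = 491.00 mm². Overall, the cross-section is a single solid region. Net area = 491.00 mm².

491.00 mm²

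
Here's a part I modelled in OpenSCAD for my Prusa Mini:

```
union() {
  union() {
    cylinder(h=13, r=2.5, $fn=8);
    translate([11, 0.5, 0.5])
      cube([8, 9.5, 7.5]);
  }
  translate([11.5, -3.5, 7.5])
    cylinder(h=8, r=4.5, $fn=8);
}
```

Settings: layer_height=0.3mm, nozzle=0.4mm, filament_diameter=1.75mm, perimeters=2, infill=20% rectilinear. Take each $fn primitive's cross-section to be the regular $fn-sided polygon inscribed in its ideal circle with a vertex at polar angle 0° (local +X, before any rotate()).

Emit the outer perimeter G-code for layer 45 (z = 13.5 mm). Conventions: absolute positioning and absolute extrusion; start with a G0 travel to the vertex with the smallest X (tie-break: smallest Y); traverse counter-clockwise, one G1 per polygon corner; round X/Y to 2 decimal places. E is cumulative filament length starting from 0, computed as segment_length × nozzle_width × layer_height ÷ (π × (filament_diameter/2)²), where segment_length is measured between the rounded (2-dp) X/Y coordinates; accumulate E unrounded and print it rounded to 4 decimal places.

G0 X7.00 Y-3.50 Z13.50
G1 X8.32 Y-6.68 E0.1718
G1 X11.50 Y-8.00 E0.3436
G1 X14.68 Y-6.68 E0.5153
G1 X16.00 Y-3.50 E0.6871
G1 X14.68 Y-0.32 E0.8589
G1 X11.50 Y1.00 E1.0307
G1 X8.32 Y-0.32 E1.2024
G1 X7.00 Y-3.50 E1.3742

At z = 13.5 mm: the cylinder is absent (z outside [0, 13]); the cube at (11, 0.5) is not intersected at this z (z outside [0.5, 8]); Combining (union): nothing is present at this height; the r=4.5 cylinder at (11.5, -3.5) contributes a regular 8-gon of circumradius 4.5; Merging all regions: only the r=4.5 cylinder at (11.5, -3.5) is present, so the union is just that shape — 1 connected region. The outline is a single polygon with 8 vertices. Extrusion per mm of travel: 0.4 × 0.3 / (π × 0.875²) = 0.049890. Accumulating E over each segment gives final E = 1.3742.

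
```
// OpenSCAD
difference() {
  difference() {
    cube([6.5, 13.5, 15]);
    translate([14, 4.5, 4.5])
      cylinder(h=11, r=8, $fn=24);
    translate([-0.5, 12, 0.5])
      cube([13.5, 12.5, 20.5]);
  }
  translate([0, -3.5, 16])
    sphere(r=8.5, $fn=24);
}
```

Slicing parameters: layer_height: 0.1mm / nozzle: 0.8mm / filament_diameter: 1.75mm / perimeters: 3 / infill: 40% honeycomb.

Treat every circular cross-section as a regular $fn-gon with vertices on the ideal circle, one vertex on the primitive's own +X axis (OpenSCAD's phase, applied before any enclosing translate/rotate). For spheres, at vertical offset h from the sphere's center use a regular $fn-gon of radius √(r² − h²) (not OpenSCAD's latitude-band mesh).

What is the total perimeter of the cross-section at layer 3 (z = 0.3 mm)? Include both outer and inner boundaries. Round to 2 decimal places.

At z = 0.3 mm: the cube (footprint 6.5×13.5) is included at this height (perimeter 40.00 mm); the cylinder at (14, 4.5) is not intersected at this z (z outside [4.5, 15.5]); the cube at (-0.5, 12) does not reach this height (z outside [0.5, 21]); After the difference (first − rest): none of the subtracted shapes is present at this height, so the 6.5×13.5 cube is unchanged — boundary = 40.00 mm; the sphere at (0, -3.5) is not intersected at this z (|z−center|=15.700 > r=8.5); Subtracting the remaining from the first: none of the subtracted shapes is present at this height, so the result so far is unchanged — boundary = 40.00 mm. Overall, the cross-section is a single solid region. Total boundary length (outer) = 40.00 mm.

40.00 mm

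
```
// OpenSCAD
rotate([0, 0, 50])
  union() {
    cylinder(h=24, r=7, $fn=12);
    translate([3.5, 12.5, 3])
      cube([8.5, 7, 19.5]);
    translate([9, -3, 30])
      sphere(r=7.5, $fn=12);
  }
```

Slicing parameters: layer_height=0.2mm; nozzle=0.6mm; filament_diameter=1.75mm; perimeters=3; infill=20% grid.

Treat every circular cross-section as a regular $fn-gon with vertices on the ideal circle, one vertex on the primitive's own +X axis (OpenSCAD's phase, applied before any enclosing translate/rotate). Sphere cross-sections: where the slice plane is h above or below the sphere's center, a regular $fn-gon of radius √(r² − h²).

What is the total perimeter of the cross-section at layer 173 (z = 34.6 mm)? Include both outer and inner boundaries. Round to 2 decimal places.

36.80 mm

At z = 34.6 mm: the cylinder is not intersected at this z (z outside [0, 24]); the cube at (3.5, 12.5) is not intersected at this z (z outside [3, 22.5]); the r=7.5 sphere at (9, -3) slices to a regular 12-gon of circumradius 5.924 (√(r²−h²) with h=4.6 from center) (perimeter = 2·12·5.924·sin(180°/12) = 36.80 mm); Merging all regions: only the r=7.5 sphere at (9, -3) is present, so the union is just that shape — boundary = 36.80 mm; (whole slice rotated 50° about Z — lengths, areas and connectivity unchanged). Overall, the cross-section is a single solid region. Total boundary length (outer) = 36.80 mm.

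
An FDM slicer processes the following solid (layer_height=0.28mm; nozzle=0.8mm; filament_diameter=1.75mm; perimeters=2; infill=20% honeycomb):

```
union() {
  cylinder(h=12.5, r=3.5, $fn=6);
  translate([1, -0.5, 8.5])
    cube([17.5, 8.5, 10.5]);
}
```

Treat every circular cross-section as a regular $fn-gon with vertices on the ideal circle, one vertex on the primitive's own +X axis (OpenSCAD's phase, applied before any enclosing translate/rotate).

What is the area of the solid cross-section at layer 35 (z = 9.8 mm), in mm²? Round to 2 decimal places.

174.47 mm²

At z = 9.8 mm: the cylinder: section is a regular 6-gon, circumradius r=3.5 (area = (6/2)·3.500²·sin(360°/6) = 31.83 mm²); the cube at (1, -0.5) (footprint 17.5×8.5) is included at this height (area 148.75 mm²); Taking the union: the regions partially overlap — summed areas 180.58 mm² minus the doubly-counted overlap 6.10 mm² gives 174.47 mm² — area = 174.47 mm². Overall, the cross-section is a single solid region. Net area = 174.47 mm².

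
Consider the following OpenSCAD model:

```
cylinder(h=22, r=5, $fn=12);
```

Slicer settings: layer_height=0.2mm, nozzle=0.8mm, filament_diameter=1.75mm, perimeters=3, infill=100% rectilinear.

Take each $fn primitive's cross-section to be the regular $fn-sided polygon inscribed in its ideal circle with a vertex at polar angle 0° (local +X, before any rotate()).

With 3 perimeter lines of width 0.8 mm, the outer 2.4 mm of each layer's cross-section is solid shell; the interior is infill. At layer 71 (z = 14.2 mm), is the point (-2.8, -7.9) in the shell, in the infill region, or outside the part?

outside

At z = 14.2 mm: the r=5 cylinder contributes a regular 12-gon of circumradius 5. Overall, the cross-section is a single solid region. The nearest boundary edge runs (-2.50, -4.33)→(-0.00, -5.00); distance from the point to it = 3.53 mm. The point is not inside any of the regions above, so it lies outside the cross-section (3.53 mm from the nearest boundary).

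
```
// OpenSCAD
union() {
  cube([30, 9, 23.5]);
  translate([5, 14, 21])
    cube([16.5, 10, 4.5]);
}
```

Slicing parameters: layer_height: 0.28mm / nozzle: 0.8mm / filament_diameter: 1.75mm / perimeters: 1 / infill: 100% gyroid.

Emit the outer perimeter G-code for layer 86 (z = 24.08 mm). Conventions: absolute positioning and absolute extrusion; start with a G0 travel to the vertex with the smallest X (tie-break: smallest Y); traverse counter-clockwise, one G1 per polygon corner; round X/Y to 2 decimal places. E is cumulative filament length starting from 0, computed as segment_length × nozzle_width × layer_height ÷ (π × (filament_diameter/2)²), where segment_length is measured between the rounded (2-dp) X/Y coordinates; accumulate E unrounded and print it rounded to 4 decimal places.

At z = 24.08 mm: the cube is not intersected at this z (z outside [0, 23.5]); the cube at (5, 14) (footprint 16.5×10) is included at this height; Taking the union: only the 16.5×10 cube at (5, 14) is present, so the union is just that shape — 1 connected region. The outline is a single polygon with 4 vertices. Extrusion per mm of travel: 0.8 × 0.28 / (π × 0.875²) = 0.093128. Accumulating E over each segment gives final E = 4.9358.

G0 X5.00 Y14.00 Z24.08
G1 X21.50 Y14.00 E1.5366
G1 X21.50 Y24.00 E2.4679
G1 X5.00 Y24.00 E4.0045
G1 X5.00 Y14.00 E4.9358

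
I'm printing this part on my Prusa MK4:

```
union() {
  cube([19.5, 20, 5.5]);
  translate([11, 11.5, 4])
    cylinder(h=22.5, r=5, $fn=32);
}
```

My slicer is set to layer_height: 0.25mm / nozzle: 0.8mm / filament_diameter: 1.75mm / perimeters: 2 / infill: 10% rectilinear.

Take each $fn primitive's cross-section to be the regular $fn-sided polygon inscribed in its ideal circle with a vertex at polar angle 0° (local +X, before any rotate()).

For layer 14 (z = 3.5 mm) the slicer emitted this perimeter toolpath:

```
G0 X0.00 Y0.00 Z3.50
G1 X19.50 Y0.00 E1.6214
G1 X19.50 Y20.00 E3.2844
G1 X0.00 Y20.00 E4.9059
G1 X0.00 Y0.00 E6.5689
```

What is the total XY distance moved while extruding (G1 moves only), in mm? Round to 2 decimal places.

79.00 mm

Sum the Euclidean lengths of each G1 segment: total = 79.00 mm.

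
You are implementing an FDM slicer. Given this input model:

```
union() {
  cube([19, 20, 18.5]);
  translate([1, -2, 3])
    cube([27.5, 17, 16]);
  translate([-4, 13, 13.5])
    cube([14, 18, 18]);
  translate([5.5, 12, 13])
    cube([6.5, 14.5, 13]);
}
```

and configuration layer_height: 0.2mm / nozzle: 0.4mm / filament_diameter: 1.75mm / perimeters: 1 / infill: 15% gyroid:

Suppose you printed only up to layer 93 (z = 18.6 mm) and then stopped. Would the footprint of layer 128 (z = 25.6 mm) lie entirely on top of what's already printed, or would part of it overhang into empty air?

Compare the two slices. At z = 18.6: the cube does not reach this height (z outside [0, 18.5]); the cube at (1, -2) is present — its section is the full 27.5×17 rectangle (area 467.50 mm²); the cube at (-4, 13) (footprint 14×18) is included at this height (area 252.00 mm²); the cube at (5.5, 12) is present — its section is the full 6.5×14.5 rectangle (area 94.25 mm²); Taking the union: the regions partially overlap — summed areas 813.75 mm² minus the doubly-counted overlap 89.25 mm² gives 724.50 mm² — area = 724.50 mm². At z = 25.6: the cube is not intersected at this z (z outside [0, 18.5]); the cube at (1, -2) does not reach this height (z outside [3, 19]); the cube at (-4, 13) is present — its section is the full 14×18 rectangle (area 252.00 mm²); the cube at (5.5, 12) (footprint 6.5×14.5) is included at this height (area 94.25 mm²); Merging all regions: the regions partially overlap — summed areas 346.25 mm² minus the doubly-counted overlap 60.75 mm² gives 285.50 mm² — area = 285.50 mm². Checking containment: the cross-section at z = 25.6 is a subset of the cross-section at z = 18.6.

entirely on top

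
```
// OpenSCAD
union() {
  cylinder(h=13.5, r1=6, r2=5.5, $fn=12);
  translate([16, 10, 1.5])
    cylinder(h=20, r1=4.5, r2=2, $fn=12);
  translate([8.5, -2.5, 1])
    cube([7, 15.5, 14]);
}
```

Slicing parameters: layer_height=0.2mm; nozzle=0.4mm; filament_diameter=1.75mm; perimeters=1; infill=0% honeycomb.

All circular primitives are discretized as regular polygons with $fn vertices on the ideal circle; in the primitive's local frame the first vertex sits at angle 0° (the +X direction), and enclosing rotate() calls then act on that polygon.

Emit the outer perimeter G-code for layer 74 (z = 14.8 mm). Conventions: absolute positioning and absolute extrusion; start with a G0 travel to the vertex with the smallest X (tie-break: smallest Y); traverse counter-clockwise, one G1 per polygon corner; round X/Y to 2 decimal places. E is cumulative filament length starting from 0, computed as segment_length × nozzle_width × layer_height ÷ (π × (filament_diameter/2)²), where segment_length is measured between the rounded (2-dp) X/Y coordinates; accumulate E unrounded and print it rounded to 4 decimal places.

At z = 14.8 mm: the cone is not intersected at this z (z outside [0, 13.5]); the cone at (16, 10): at t=0.665 of its height the radius interpolates to r₁+(r₂−r₁)t = 2.837, giving a regular 12-gon of that circumradius; the cube at (8.5, -2.5) is present — its section is the full 7×15.5 rectangle; Combining (union): the regions partially overlap (shared area 9.31 mm²), so overlapping operands fuse into one piece — 1 connected region. The outline is a single polygon with 13 vertices. Extrusion per mm of travel: 0.4 × 0.2 / (π × 0.875²) = 0.033260. Accumulating E over each segment gives final E = 1.6450.

G0 X8.50 Y-2.50 Z14.80
G1 X15.50 Y-2.50 E0.2328
G1 X15.50 Y7.30 E0.5588
G1 X16.00 Y7.16 E0.5760
G1 X17.42 Y7.54 E0.6249
G1 X18.46 Y8.58 E0.6738
G1 X18.84 Y10.00 E0.7227
G1 X18.46 Y11.42 E0.7716
G1 X17.42 Y12.46 E0.8206
G1 X16.00 Y12.84 E0.8694
G1 X15.50 Y12.70 E0.8867
G1 X15.50 Y13.00 E0.8967
G1 X8.50 Y13.00 E1.1295
G1 X8.50 Y-2.50 E1.6450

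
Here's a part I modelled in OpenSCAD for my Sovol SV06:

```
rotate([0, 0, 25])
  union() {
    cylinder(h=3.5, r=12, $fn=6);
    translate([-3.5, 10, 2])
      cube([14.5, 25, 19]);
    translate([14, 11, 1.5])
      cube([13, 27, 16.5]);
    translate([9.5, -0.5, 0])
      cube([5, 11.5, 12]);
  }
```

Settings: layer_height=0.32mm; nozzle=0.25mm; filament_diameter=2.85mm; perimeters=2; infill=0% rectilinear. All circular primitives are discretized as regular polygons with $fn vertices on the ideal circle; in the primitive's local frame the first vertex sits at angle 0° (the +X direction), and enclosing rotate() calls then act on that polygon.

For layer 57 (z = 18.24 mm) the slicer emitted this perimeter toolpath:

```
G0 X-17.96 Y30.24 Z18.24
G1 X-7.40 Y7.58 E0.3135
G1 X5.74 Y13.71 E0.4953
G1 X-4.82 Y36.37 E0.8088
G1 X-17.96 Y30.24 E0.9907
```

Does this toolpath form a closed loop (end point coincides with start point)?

Start point (G0): (-17.96, 30.24). End point (last G1): the path returns to the start — closed.

yes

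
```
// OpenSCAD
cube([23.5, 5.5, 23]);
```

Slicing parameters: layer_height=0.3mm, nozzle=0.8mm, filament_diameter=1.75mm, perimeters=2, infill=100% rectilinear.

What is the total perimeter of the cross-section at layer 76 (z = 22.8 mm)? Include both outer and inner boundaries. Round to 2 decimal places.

At z = 22.8 mm: the 23.5×5.5 cube contributes its full rectangle (perimeter 58.00 mm). Overall, the cross-section is a single solid region. Total boundary length (outer) = 58.00 mm.

58.00 mm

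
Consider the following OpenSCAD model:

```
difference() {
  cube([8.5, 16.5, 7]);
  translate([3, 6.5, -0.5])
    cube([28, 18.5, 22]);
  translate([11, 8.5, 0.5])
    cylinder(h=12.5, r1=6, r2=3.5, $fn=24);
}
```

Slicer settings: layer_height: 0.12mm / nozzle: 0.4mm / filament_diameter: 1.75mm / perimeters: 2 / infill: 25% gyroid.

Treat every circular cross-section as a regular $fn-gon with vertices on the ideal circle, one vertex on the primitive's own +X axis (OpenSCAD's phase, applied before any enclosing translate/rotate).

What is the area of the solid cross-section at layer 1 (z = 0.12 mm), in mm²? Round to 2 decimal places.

85.25 mm²

At z = 0.12 mm: the cube (footprint 8.5×16.5) is included at this height (area 140.25 mm²); the cube at (3, 6.5) is present — its section is the full 28×18.5 rectangle (area 518.00 mm²); the cone at (11, 8.5) is not intersected at this z (z outside [0.5, 13]); Subtracting the remaining from the first: starting from the 8.5×16.5 cube (140.25 mm²), the 28×18.5 cube at (3, 6.5) partially overlaps it — only the 55.00 mm² overlap (of its 518.00 mm²) is removed, clipping the outline — area = 85.25 mm². Overall, the cross-section is a single solid region. Net area = 85.25 mm².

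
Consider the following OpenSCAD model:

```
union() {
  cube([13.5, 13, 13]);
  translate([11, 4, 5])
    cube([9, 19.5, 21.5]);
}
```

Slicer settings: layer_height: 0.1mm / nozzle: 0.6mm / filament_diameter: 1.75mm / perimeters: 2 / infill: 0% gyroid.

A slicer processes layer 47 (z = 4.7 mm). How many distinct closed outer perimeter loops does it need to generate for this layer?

At z = 4.7 mm: the cube is present — its section is the full 13.5×13 rectangle; the cube at (11, 4) is absent (z outside [5, 26.5]); Merging all regions: only the 13.5×13 cube is present, so the union is just that shape — 1 connected region. The result has 1 disconnected region.

1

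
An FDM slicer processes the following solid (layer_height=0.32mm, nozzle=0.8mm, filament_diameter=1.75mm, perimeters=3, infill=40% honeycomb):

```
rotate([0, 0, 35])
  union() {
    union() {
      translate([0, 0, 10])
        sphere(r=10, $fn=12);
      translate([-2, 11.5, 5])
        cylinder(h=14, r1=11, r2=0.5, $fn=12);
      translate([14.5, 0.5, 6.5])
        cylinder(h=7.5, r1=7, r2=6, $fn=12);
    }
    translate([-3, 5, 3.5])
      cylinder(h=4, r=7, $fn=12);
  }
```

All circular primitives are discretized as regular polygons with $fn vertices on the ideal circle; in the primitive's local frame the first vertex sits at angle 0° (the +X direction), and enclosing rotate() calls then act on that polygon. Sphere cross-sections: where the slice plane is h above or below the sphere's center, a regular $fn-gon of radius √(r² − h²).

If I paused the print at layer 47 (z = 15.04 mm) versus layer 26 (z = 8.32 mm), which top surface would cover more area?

Layer 47 (z = 15.04): the r=10 sphere contributes a regular 12-gon of circumradius √(10²−5.04²) = 8.637 (area = (12/2)·8.637²·sin(360°/12) = 223.80 mm²); the cone at (-2, 11.5) contributes a regular 12-gon of circumradius 3.470 (interpolated between r1=11 and r2=0.5 at t=0.717) (area = (12/2)·3.470²·sin(360°/12) = 36.12 mm²); the cone at (14.5, 0.5) is absent (z outside [6.5, 14]); Taking the union: the regions partially overlap — summed areas 259.92 mm² minus the doubly-counted overlap 0.13 mm² gives 259.79 mm² — area = 259.79 mm²; the cylinder at (-3, 5) does not reach this height (z outside [3.5, 7.5]); Combining (union): only that combined region is present, so the union is just that shape — area = 259.79 mm²; (rotated 35° about Z; rotation is an isometry so areas/perimeters/island counts are preserved). So its area = 259.79 mm². Layer 26 (z = 8.32): the sphere: section is a regular 12-gon, circumradius = √(r²−h²) = √(10²−1.68²) = 9.858 (area = (12/2)·9.858²·sin(360°/12) = 291.53 mm²); the cone at (-2, 11.5) contributes a regular 12-gon of circumradius 8.510 (interpolated between r1=11 and r2=0.5 at t=0.237) (area = (12/2)·8.510²·sin(360°/12) = 217.26 mm²); the cone at (14.5, 0.5) (r1=7→r2=6) has section circumradius 6.757 here — a regular 12-gon (area = (12/2)·6.757²·sin(360°/12) = 136.98 mm²); Taking the union: the regions partially overlap — summed areas 645.78 mm² minus the doubly-counted overlap 67.41 mm² gives 578.37 mm² — area = 578.37 mm²; the cylinder at (-3, 5) is absent (z outside [3.5, 7.5]); Merging all regions: only that combined region is present, so the union is just that shape — area = 578.37 mm²; (whole slice rotated 35° about Z — lengths, areas and connectivity unchanged). So its area = 578.37 mm². Layer 26 is larger (578.37 vs 259.79 mm²).

layer 26 (z = 8.32 mm)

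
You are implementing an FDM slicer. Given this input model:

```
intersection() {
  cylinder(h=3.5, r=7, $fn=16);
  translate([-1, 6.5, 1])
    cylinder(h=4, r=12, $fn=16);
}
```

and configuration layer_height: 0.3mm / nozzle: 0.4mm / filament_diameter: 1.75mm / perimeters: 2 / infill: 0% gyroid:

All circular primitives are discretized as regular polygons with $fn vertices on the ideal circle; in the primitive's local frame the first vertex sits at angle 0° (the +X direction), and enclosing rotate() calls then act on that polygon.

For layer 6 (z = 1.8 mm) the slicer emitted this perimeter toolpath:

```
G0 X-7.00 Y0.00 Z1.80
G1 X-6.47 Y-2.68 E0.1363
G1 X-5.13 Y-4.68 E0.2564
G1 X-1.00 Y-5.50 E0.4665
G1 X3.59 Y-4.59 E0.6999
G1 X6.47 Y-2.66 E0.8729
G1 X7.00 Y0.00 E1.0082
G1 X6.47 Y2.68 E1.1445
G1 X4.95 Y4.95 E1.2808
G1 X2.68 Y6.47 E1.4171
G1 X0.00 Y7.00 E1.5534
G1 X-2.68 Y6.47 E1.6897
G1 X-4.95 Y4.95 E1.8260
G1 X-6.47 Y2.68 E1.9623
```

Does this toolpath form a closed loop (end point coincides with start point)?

no

Start point (G0): (-7.00, 0.00). End point (last G1): the path does not return to the start — open.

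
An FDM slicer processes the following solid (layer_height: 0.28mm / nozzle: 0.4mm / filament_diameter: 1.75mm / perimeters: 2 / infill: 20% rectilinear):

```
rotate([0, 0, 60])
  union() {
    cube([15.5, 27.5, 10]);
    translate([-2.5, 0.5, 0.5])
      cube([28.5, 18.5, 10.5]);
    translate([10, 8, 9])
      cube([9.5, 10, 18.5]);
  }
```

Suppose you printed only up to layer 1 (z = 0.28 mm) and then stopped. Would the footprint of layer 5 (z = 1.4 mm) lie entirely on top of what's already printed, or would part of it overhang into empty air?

Compare the two slices. At z = 0.28: the cube is present — its section is the full 15.5×27.5 rectangle (area 426.25 mm²); the cube at (-2.5, 0.5) is absent (z outside [0.5, 11]); the cube at (10, 8) does not reach this height (z outside [9, 27.5]); Combining (union): only the 15.5×27.5 cube is present, so the union is just that shape — area = 426.25 mm²; (whole slice rotated 60° about Z — lengths, areas and connectivity unchanged). At z = 1.4: the cube (footprint 15.5×27.5) is included at this height (area 426.25 mm²); the cube at (-2.5, 0.5) (footprint 28.5×18.5) is included at this height (area 527.25 mm²); the cube at (10, 8) does not reach this height (z outside [9, 27.5]); Taking the union: the regions partially overlap — summed areas 953.50 mm² minus the doubly-counted overlap 286.75 mm² gives 666.75 mm² — area = 666.75 mm²; (rotated 60° about Z; rotation is an isometry so areas/perimeters/island counts are preserved). Checking containment: at z = 1.4 the cross-section extends beyond the z = 0.28 cross-section by about 240.50 mm².

part overhangs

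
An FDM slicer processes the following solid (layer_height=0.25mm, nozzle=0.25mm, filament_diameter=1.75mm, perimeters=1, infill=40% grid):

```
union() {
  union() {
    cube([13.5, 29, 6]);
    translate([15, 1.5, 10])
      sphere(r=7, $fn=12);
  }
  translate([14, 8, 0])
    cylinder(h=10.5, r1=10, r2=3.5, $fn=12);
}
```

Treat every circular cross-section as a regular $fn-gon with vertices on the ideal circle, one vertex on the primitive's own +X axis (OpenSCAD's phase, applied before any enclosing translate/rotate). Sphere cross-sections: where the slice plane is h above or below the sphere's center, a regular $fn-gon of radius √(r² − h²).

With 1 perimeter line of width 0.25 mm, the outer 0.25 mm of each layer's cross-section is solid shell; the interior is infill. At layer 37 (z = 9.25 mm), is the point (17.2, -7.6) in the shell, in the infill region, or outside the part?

At z = 9.25 mm: the cube is not intersected at this z (z outside [0, 6]); the sphere at (15, 1.5): section is a regular 12-gon, circumradius = √(r²−h²) = √(7²−0.75²) = 6.960; Combining (union): only the r=7 sphere at (15, 1.5) is present, so the union is just that shape — 1 connected region; the cone at (14, 8) contributes a regular 12-gon of circumradius 4.274 (interpolated between r1=10 and r2=3.5 at t=0.881); Combining (union): the regions partially overlap (shared area 25.55 mm²), so overlapping operands fuse into one piece — 1 connected region. Overall, the cross-section is a single solid region. The nearest boundary edge runs (18.48, -4.53)→(15.00, -5.46); distance from the point to it = 2.64 mm. The point is not inside any of the regions above, so it lies outside the cross-section (2.64 mm from the nearest boundary).

outside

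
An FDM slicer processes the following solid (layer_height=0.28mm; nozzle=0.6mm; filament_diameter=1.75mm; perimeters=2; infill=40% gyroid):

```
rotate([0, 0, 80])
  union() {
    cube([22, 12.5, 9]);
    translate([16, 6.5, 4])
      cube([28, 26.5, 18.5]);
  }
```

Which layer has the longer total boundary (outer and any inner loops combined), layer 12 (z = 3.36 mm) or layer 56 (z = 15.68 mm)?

layer 56 (z = 15.68 mm)

Layer 12 (z = 3.36): the cube is present — its section is the full 22×12.5 rectangle (perimeter 69.00 mm); the cube at (16, 6.5) is absent (z outside [4, 22.5]); Merging all regions: only the 22×12.5 cube is present, so the union is just that shape — boundary = 69.00 mm; (whole slice rotated 80° about Z — lengths, areas and connectivity unchanged). So its perimeter = 69.00 mm. Layer 56 (z = 15.68): the cube does not reach this height (z outside [0, 9]); the 28×26.5 cube at (16, 6.5) contributes its full rectangle (perimeter 109.00 mm); Merging all regions: only the 28×26.5 cube at (16, 6.5) is present, so the union is just that shape — boundary = 109.00 mm; (whole slice rotated 80° about Z — lengths, areas and connectivity unchanged). So its perimeter = 109.00 mm. Layer 56 is larger (109.00 vs 69.00 mm).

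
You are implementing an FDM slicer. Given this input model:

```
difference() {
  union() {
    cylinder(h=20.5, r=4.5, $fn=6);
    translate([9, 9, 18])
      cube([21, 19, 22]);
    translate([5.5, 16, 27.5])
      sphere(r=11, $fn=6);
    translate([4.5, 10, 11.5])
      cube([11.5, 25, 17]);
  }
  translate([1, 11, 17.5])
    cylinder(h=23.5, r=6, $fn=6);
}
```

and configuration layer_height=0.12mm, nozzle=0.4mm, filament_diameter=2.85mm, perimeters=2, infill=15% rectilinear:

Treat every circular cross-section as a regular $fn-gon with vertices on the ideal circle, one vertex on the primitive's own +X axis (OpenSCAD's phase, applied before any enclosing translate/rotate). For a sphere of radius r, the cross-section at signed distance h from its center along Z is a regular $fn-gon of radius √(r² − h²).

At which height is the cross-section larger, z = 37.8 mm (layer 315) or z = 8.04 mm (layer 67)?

layer 315 (z = 37.8 mm)

Layer 315 (z = 37.8): the cylinder is not intersected at this z (z outside [0, 20.5]); the cube at (9, 9) (footprint 21×19) is included at this height (area 399.00 mm²); the sphere at (5.5, 16): section is a regular 6-gon, circumradius = √(r²−h²) = √(11²−10.3²) = 3.861 (area = (6/2)·3.861²·sin(360°/6) = 38.74 mm²); the cube at (4.5, 10) is not intersected at this z (z outside [11.5, 28.5]); Taking the union: the regions partially overlap — summed areas 437.74 mm² minus the doubly-counted overlap 0.23 mm² gives 437.51 mm² — area = 437.51 mm²; the r=6 cylinder at (1, 11) contributes a regular 6-gon of circumradius 6 (area = (6/2)·6.000²·sin(360°/6) = 93.53 mm²); Taking the first minus the rest: starting from that combined region (437.51 mm²), the r=6 cylinder at (1, 11) partially overlaps it — only the 8.74 mm² overlap (of its 93.53 mm²) is removed, clipping the outline — area = 428.77 mm². So its area = 428.77 mm². Layer 67 (z = 8.04): the r=4.5 cylinder gives a regular 6-gon of circumradius 4.5 (constant along its height) (area = (6/2)·4.500²·sin(360°/6) = 52.61 mm²); the cube at (9, 9) does not reach this height (z outside [18, 40]); the sphere at (5.5, 16) does not reach this height (|z−center|=19.460 > r=11); the cube at (4.5, 10) does not reach this height (z outside [11.5, 28.5]); Combining (union): only the r=4.5 cylinder is present, so the union is just that shape — area = 52.61 mm²; the cylinder at (1, 11) is not intersected at this z (z outside [17.5, 41]); Taking the first minus the rest: none of the subtracted shapes is present at this height, so that combined region is unchanged — area = 52.61 mm². So its area = 52.61 mm². Layer 315 is larger (428.77 vs 52.61 mm²).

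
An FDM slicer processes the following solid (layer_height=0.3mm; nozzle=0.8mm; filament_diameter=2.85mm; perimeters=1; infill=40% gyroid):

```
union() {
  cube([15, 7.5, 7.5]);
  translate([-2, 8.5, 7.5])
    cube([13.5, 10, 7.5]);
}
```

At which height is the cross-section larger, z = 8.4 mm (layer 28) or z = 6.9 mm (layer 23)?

layer 28 (z = 8.4 mm)

Layer 28 (z = 8.4): the cube does not reach this height (z outside [0, 7.5]); the cube at (-2, 8.5) is present — its section is the full 13.5×10 rectangle (area 135.00 mm²); Merging all regions: only the 13.5×10 cube at (-2, 8.5) is present, so the union is just that shape — area = 135.00 mm². So its area = 135.00 mm². Layer 23 (z = 6.9): the cube is present — its section is the full 15×7.5 rectangle (area 112.50 mm²); the cube at (-2, 8.5) is absent (z outside [7.5, 15]); Taking the union: only the 15×7.5 cube is present, so the union is just that shape — area = 112.50 mm². So its area = 112.50 mm². Layer 28 is larger (135.00 vs 112.50 mm²).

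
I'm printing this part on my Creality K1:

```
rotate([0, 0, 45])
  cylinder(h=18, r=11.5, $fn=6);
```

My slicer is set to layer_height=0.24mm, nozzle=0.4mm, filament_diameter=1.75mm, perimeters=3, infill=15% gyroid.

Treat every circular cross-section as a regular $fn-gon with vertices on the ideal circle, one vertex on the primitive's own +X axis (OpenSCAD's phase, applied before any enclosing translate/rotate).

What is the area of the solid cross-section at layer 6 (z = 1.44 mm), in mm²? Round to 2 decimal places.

At z = 1.44 mm: the r=11.5 cylinder gives a regular 6-gon of circumradius 11.5 (constant along its height) (area = (6/2)·11.500²·sin(360°/6) = 343.60 mm²); (rotated 45° about Z; rotation is an isometry so areas/perimeters/island counts are preserved). Overall, the cross-section is a single solid region. Net area = 343.60 mm².

343.60 mm²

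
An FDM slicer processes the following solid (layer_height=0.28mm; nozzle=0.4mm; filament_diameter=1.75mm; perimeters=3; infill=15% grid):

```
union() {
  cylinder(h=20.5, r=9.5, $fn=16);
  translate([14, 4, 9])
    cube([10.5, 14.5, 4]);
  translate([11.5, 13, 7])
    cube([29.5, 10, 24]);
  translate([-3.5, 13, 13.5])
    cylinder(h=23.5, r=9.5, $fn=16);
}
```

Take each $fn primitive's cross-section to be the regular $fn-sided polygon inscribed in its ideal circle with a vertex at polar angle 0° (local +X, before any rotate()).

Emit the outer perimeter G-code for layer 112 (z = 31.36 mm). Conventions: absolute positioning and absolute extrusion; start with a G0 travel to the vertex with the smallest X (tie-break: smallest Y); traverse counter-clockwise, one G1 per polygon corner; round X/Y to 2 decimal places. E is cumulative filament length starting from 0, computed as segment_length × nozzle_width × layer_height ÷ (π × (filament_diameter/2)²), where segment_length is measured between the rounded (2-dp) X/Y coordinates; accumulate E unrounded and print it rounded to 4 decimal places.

At z = 31.36 mm: the cylinder is absent (z outside [0, 20.5]); the cube at (14, 4) is absent (z outside [9, 13]); the cube at (11.5, 13) does not reach this height (z outside [7, 31]); the r=9.5 cylinder at (-3.5, 13) contributes a regular 16-gon of circumradius 9.5; Taking the union: only the r=9.5 cylinder at (-3.5, 13) is present, so the union is just that shape — 1 connected region. The outline is a single polygon with 16 vertices. Extrusion per mm of travel: 0.4 × 0.28 / (π × 0.875²) = 0.046564. Accumulating E over each segment gives final E = 2.7625.

G0 X-13.00 Y13.00 Z31.36
G1 X-12.28 Y9.36 E0.1728
G1 X-10.22 Y6.28 E0.3453
G1 X-7.14 Y4.22 E0.5179
G1 X-3.50 Y3.50 E0.6906
G1 X0.14 Y4.22 E0.8634
G1 X3.22 Y6.28 E1.0359
G1 X5.28 Y9.36 E1.2085
G1 X6.00 Y13.00 E1.3813
G1 X5.28 Y16.64 E1.5540
G1 X3.22 Y19.72 E1.7266
G1 X0.14 Y21.78 E1.8991
G1 X-3.50 Y22.50 E2.0719
G1 X-7.14 Y21.78 E2.2447
G1 X-10.22 Y19.72 E2.4172
G1 X-12.28 Y16.64 E2.5898
G1 X-13.00 Y13.00 E2.7625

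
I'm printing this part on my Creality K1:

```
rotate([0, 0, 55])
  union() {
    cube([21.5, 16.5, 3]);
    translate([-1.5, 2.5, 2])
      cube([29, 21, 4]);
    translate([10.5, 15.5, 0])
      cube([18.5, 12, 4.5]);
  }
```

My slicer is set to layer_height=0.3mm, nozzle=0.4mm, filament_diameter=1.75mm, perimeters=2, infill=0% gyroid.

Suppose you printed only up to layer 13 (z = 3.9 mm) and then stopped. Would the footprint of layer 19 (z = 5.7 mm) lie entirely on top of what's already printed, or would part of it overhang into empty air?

entirely on top

Compare the two slices. At z = 3.9: the cube is absent (z outside [0, 3]); the 29×21 cube at (-1.5, 2.5) contributes its full rectangle (area 609.00 mm²); the cube at (10.5, 15.5) is present — its section is the full 18.5×12 rectangle (area 222.00 mm²); Merging all regions: the regions partially overlap — summed areas 831.00 mm² minus the doubly-counted overlap 136.00 mm² gives 695.00 mm² — area = 695.00 mm²; (whole slice rotated 55° about Z — lengths, areas and connectivity unchanged). At z = 5.7: the cube is absent (z outside [0, 3]); the cube at (-1.5, 2.5) is present — its section is the full 29×21 rectangle (area 609.00 mm²); the cube at (10.5, 15.5) is absent (z outside [0, 4.5]); Combining (union): only the 29×21 cube at (-1.5, 2.5) is present, so the union is just that shape — area = 609.00 mm²; (whole slice rotated 55° about Z — lengths, areas and connectivity unchanged). Checking containment: the cross-section at z = 5.7 is a subset of the cross-section at z = 3.9.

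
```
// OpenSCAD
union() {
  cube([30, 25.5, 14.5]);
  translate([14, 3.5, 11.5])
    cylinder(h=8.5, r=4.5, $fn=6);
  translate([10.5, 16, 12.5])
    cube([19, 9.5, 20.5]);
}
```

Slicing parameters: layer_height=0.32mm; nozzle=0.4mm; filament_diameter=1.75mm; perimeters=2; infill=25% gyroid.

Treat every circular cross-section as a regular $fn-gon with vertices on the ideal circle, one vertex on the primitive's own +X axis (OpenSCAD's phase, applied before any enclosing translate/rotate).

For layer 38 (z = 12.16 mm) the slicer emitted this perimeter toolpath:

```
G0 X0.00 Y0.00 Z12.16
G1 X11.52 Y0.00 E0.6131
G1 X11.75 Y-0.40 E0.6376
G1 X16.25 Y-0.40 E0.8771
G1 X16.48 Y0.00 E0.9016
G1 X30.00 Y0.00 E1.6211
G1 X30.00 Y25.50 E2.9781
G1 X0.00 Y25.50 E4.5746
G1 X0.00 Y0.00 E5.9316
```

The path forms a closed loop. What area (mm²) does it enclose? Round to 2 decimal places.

Apply the shoelace formula to the sequence of (X, Y) vertices; enclosed area = 766.89 mm².

766.89 mm²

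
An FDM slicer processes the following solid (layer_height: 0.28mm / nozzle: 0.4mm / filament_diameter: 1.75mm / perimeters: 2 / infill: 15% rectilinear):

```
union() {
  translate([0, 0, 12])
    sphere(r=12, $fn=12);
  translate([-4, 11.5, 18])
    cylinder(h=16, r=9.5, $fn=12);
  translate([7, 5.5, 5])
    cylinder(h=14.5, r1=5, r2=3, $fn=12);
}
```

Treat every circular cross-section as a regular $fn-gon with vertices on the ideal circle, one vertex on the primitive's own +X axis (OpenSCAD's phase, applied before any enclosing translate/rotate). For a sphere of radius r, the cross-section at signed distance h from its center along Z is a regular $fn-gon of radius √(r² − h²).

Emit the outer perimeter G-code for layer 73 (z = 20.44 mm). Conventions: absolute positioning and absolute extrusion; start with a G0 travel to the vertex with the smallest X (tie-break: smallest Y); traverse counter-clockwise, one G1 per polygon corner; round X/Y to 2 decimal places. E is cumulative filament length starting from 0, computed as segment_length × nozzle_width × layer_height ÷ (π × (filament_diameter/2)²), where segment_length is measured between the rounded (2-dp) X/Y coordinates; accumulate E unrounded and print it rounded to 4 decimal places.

At z = 20.44 mm: the r=12 sphere contributes a regular 12-gon of circumradius √(12²−8.44²) = 8.530; the cylinder at (-4, 11.5): section is a regular 12-gon, circumradius r=9.5; the cone at (7, 5.5) is absent (z outside [5, 19.5]); Merging all regions: the regions partially overlap (shared area 47.82 mm²), so overlapping operands fuse into one piece — 1 connected region. The outline is a single polygon with 19 vertices. Extrusion per mm of travel: 0.4 × 0.28 / (π × 0.875²) = 0.046564. Accumulating E over each segment gives final E = 3.8678.

G0 X-13.50 Y11.50 Z20.44
G1 X-12.23 Y6.75 E0.2289
G1 X-8.75 Y3.27 E0.4581
G1 X-7.73 Y3.00 E0.5072
G1 X-8.53 Y0.00 E0.6518
G1 X-7.39 Y-4.27 E0.8576
G1 X-4.27 Y-7.39 E1.0631
G1 X0.00 Y-8.53 E1.2689
G1 X4.27 Y-7.39 E1.4747
G1 X7.39 Y-4.27 E1.6801
G1 X8.53 Y0.00 E1.8859
G1 X7.39 Y4.27 E2.0917
G1 X4.37 Y7.28 E2.2902
G1 X5.50 Y11.50 E2.4937
G1 X4.23 Y16.25 E2.7226
G1 X0.75 Y19.73 E2.9518
G1 X-4.00 Y21.00 E3.1807
G1 X-8.75 Y19.73 E3.4097
G1 X-12.23 Y16.25 E3.6388
G1 X-13.50 Y11.50 E3.8678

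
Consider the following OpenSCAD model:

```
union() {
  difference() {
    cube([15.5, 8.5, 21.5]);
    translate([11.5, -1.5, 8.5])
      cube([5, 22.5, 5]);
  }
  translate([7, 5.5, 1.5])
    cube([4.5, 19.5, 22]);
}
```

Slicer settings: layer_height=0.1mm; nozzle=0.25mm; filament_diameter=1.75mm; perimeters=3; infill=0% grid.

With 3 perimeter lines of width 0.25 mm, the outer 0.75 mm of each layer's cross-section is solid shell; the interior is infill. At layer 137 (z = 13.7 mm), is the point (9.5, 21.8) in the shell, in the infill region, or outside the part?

infill

At z = 13.7 mm: the cube is present — its section is the full 15.5×8.5 rectangle; the cube at (11.5, -1.5) is absent (z outside [8.5, 13.5]); Taking the first minus the rest: none of the subtracted shapes is present at this height, so the 15.5×8.5 cube is unchanged — 1 connected region; the cube at (7, 5.5) (footprint 4.5×19.5) is included at this height; Taking the union: the regions partially overlap (shared area 13.50 mm²), so overlapping operands fuse into one piece — 1 connected region. Overall, the cross-section is a single solid region. The nearest boundary edge runs (11.50, 25.00)→(11.50, 8.50); distance from the point to it = 2.00 mm. The point is inside the cross-section and 2.00 mm from the nearest boundary — more than the 0.75 mm shell width (3 × 0.25), so it's in the infill interior.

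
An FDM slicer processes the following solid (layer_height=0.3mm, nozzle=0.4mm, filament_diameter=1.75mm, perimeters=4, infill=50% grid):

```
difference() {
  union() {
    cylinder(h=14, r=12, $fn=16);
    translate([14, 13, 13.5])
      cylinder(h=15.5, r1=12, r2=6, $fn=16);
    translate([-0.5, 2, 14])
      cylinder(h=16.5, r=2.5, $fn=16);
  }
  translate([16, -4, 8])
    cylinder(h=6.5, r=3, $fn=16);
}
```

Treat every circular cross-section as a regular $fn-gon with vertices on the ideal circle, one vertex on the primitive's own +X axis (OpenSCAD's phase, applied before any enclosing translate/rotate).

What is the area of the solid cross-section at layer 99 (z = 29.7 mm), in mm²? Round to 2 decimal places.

At z = 29.7 mm: the cylinder is not intersected at this z (z outside [0, 14]); the cone at (14, 13) is absent (z outside [13.5, 29]); the cylinder at (-0.5, 2): section is a regular 16-gon, circumradius r=2.5 (area = (16/2)·2.500²·sin(360°/16) = 19.13 mm²); Taking the union: only the r=2.5 cylinder at (-0.5, 2) is present, so the union is just that shape — area = 19.13 mm²; the cylinder at (16, -4) does not reach this height (z outside [8, 14.5]); Subtracting the remaining from the first: none of the subtracted shapes is present at this height, so the result so far is unchanged — area = 19.13 mm². Overall, the cross-section is a single solid region. Net area = 19.13 mm².

19.13 mm²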